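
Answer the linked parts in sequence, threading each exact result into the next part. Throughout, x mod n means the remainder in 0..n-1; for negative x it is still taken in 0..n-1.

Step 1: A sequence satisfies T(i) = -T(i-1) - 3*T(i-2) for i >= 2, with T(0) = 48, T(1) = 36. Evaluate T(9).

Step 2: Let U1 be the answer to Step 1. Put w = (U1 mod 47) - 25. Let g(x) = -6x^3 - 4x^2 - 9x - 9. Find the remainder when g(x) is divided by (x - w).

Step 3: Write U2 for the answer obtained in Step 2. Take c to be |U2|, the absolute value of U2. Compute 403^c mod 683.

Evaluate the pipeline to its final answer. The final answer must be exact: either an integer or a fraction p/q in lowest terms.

231

Step 1: T(2) = -1*(36) - 3*(48) = -180; iterating: T(2)=-180, T(3)=72, T(4)=468, T(5)=-684, T(6)=-720, T(7)=2772, T(8)=-612, T(9)=-7704; answer -7704
Step 2: U1 = -7704; w = -21; remainder = value at the root: -6*(-21)^3 - 4*(-21)^2 - 9*(-21)^1 - 9 = (55566) + (-1764) + (189) + (-9) = 53982; answer 53982
Step 3: U2 = 53982; c = 53982; squarings mod 683: 403^1=403, 403^2=538, 403^4=535, 403^8=48, 403^16=255, 403^32=140, 403^64=476, 403^128=503, 403^256=299, 403^512=611, 403^1024=403, 403^2048=538, 403^4096=535, 403^8192=48, 403^16384=255, 403^32768=140; 403^53982 = 403^2 * 403^4 * 403^8 * 403^16 * 403^64 * 403^128 * 403^512 * 403^4096 * 403^16384 * 403^32768 = 231 (mod 683); answer 231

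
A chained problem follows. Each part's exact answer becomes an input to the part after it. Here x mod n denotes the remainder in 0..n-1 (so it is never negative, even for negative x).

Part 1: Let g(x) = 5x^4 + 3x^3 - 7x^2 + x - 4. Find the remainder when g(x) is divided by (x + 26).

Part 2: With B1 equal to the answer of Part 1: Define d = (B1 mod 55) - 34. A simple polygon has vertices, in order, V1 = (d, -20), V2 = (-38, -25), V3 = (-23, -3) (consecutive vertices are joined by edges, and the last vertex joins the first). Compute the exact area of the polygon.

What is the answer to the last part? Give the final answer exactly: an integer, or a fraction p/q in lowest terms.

Part 1: remainder = value at the root: 5*(-26)^4 + 3*(-26)^3 - 7*(-26)^2 + 1*(-26)^1 - 4 = (2284880) + (-52728) + (-4732) + (-26) + (-4) = 2227390; answer 2227390
Part 2: B1 = 2227390; d = -34; cross terms: (-34*-25 - -38*-20)=90, (-38*-3 - -23*-25)=-461, (-23*-20 - -34*-3)=358; twice the area = |-13| = 13; area = 13/2; answer 13/2

13/2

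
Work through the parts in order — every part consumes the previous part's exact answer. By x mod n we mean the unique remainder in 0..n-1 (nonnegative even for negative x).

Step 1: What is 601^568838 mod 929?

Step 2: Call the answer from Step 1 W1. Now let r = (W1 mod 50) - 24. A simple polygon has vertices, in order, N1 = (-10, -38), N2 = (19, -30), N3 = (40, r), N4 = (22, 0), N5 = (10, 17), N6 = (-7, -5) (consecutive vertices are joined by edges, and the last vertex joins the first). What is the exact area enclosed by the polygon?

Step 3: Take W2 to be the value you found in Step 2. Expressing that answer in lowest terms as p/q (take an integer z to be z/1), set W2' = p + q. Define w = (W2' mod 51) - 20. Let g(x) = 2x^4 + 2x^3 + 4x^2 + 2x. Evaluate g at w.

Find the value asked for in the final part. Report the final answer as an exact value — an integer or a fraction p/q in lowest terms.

1276408

Step 1: squarings mod 929: 601^1=601, 601^2=749, 601^4=814, 601^8=219, 601^16=582, 601^32=568, 601^64=261, 601^128=304, 601^256=445, 601^512=148, 601^1024=537, 601^2048=379, 601^4096=575, 601^8192=830, 601^16384=511, 601^32768=72, 601^65536=539, 601^131072=673, 601^262144=506, 601^524288=561; 601^568838 = 601^2 * 601^4 * 601^512 * 601^1024 * 601^2048 * 601^8192 * 601^32768 * 601^524288 = 200 (mod 929); answer 200
Step 2: W1 = 200; r = -24; cross terms: (-10*-30 - 19*-38)=1022, (19*-24 - 40*-30)=744, (40*0 - 22*-24)=528, (22*17 - 10*0)=374, (10*-5 - -7*17)=69, (-7*-38 - -10*-5)=216; twice the area = |2953| = 2953; area = 2953/2; answer 2953/2
Step 3: W2 = 2953/2; threaded value p + q = 2955; w = 28; 2*(28)^4 + 2*(28)^3 + 4*(28)^2 + 2*(28)^1 = (1229312) + (43904) + (3136) + (56) = 1276408; answer 1276408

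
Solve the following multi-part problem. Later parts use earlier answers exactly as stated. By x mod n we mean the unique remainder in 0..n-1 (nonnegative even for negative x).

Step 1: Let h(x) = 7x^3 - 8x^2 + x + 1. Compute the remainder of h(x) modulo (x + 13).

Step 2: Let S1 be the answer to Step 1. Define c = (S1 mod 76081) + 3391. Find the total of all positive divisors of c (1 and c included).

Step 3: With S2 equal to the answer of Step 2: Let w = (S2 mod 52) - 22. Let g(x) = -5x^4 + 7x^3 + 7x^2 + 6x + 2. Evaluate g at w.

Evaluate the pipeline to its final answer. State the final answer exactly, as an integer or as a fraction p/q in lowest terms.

Step 1: remainder = value at the root: 7*(-13)^3 - 8*(-13)^2 + 1*(-13)^1 + 1 = (-15379) + (-1352) + (-13) + (1) = -16743; answer -16743
Step 2: S1 = -16743; c = 62729; 62729 = 149 * 421; sigma = (1 + 149) * (1 + 421) = 150 * 422 = 63300; answer 63300
Step 3: S2 = 63300; w = -6; -5*(-6)^4 + 7*(-6)^3 + 7*(-6)^2 + 6*(-6)^1 + 2 = (-6480) + (-1512) + (252) + (-36) + (2) = -7774; answer -7774

-7774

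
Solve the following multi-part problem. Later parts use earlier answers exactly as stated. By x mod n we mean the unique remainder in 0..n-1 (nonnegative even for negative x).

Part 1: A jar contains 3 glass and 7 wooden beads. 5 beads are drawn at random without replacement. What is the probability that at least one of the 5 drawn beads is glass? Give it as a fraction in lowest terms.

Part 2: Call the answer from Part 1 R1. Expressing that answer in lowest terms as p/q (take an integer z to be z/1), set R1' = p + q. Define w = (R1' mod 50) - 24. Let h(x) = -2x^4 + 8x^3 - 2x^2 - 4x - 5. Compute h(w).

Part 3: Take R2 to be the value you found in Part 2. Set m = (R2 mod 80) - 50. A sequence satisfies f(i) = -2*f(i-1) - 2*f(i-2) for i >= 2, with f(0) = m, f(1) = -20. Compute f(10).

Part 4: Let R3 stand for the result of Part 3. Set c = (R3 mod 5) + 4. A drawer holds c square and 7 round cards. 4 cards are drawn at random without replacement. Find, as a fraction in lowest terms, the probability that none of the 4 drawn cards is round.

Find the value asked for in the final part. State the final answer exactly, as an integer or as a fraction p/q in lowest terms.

1/99

Part 1: total draws C(10,5) = 252; complement C(7,5) = 21; favorable 252 - 21 = 231; P = 11/12; answer 11/12
Part 2: R1 = 11/12; threaded value p + q = 23; w = -1; -2*(-1)^4 + 8*(-1)^3 - 2*(-1)^2 - 4*(-1)^1 - 5 = (-2) + (-8) + (-2) + (4) + (-5) = -13; answer -13
Part 3: R2 = -13; m = 17; f(2) = -2*(-20) - 2*(17) = 6; iterating: f(2)=6, f(3)=28, f(4)=-68, f(5)=80, f(6)=-24, f(7)=-112, f(8)=272, f(9)=-320, f(10)=96; answer 96
Part 4: R3 = 96; c = 5; total draws C(12,4) = 495; favorable C(5,4) = 5; P = 1/99; answer 1/99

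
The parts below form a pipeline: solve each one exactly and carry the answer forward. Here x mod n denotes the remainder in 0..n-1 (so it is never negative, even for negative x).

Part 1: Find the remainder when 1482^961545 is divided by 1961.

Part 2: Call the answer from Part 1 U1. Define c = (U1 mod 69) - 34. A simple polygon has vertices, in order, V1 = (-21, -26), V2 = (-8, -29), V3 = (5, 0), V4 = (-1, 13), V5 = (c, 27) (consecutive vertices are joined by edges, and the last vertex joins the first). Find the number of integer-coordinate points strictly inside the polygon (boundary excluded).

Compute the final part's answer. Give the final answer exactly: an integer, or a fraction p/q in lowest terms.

Part 1: squarings mod 1961: 1482^1=1482, 1482^2=4, 1482^4=16, 1482^8=256, 1482^16=823, 1482^32=784, 1482^64=863, 1482^128=1550, 1482^256=275, 1482^512=1107, 1482^1024=1785, 1482^2048=1561, 1482^4096=1159, 1482^8192=1957, 1482^16384=16, 1482^32768=256, 1482^65536=823, 1482^131072=784, 1482^262144=863, 1482^524288=1550; 1482^961545 = 1482^1 * 1482^8 * 1482^1024 * 1482^2048 * 1482^8192 * 1482^32768 * 1482^131072 * 1482^262144 * 1482^524288 = 288 (mod 1961); answer 288
Part 2: U1 = 288; c = -22; cross terms: (-21*-29 - -8*-26)=401, (-8*0 - 5*-29)=145, (5*13 - -1*0)=65, (-1*27 - -22*13)=259, (-22*-26 - -21*27)=1139; twice the area = |2009| = 2009; area = 2009/2; boundary points = 1 + 1 + 1 + 7 + 1 = 11; strictly interior points = area - boundary/2 + 1 = 1000; answer 1000

1000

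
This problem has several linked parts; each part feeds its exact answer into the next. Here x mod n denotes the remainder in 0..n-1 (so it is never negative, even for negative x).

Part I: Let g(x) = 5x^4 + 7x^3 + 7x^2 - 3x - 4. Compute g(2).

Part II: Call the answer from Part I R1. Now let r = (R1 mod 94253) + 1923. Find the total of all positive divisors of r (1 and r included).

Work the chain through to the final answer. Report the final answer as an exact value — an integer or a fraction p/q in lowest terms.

Part I: 5*(2)^4 + 7*(2)^3 + 7*(2)^2 - 3*(2)^1 - 4 = (80) + (56) + (28) + (-6) + (-4) = 154; answer 154
Part II: R1 = 154; r = 2077; 2077 = 31 * 67; sigma = (1 + 31) * (1 + 67) = 32 * 68 = 2176; answer 2176

2176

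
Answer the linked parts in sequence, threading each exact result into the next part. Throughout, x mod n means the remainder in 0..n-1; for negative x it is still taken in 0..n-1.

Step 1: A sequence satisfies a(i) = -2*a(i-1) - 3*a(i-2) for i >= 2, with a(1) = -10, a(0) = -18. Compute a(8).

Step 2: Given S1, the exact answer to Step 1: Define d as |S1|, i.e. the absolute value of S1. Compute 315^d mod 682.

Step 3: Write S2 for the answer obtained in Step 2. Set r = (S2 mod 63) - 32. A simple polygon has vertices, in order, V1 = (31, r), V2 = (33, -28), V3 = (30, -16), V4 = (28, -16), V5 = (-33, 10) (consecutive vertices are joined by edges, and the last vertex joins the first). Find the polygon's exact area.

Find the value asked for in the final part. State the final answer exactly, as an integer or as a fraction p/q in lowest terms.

177

Step 1: a(2) = -2*(-10) - 3*(-18) = 74; iterating: a(2)=74, a(3)=-118, a(4)=14, a(5)=326, a(6)=-694, a(7)=410, a(8)=1262; answer 1262
Step 2: S1 = 1262; d = 1262; squarings mod 682: 315^1=315, 315^2=335, 315^4=377, 315^8=273, 315^16=191, 315^32=335, 315^64=377, 315^128=273, 315^256=191, 315^512=335, 315^1024=377; 315^1262 = 315^2 * 315^4 * 315^8 * 315^32 * 315^64 * 315^128 * 315^1024 = 335 (mod 682); answer 335
Step 3: S2 = 335; r = -12; cross terms: (31*-28 - 33*-12)=-472, (33*-16 - 30*-28)=312, (30*-16 - 28*-16)=-32, (28*10 - -33*-16)=-248, (-33*-12 - 31*10)=86; twice the area = |-354| = 354; area = 177; answer 177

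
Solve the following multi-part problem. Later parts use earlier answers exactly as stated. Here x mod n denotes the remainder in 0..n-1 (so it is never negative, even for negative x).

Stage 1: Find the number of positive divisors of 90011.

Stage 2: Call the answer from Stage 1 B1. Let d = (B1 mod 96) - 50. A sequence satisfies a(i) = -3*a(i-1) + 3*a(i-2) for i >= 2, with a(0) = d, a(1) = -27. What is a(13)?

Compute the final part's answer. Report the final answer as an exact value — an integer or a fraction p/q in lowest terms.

80129493

Stage 1: 90011 is prime, so its only divisors are 1 and 90011; count = 2; answer 2
Stage 2: B1 = 2; d = -48; a(2) = -3*(-27) + 3*(-48) = -63; iterating: a(2)=-63, a(3)=108, a(4)=-513, a(5)=1863, a(6)=-7128, a(7)=26973, a(8)=-102303, a(9)=387828, a(10)=-1470393, a(11)=5574663, a(12)=-21135168, a(13)=80129493; answer 80129493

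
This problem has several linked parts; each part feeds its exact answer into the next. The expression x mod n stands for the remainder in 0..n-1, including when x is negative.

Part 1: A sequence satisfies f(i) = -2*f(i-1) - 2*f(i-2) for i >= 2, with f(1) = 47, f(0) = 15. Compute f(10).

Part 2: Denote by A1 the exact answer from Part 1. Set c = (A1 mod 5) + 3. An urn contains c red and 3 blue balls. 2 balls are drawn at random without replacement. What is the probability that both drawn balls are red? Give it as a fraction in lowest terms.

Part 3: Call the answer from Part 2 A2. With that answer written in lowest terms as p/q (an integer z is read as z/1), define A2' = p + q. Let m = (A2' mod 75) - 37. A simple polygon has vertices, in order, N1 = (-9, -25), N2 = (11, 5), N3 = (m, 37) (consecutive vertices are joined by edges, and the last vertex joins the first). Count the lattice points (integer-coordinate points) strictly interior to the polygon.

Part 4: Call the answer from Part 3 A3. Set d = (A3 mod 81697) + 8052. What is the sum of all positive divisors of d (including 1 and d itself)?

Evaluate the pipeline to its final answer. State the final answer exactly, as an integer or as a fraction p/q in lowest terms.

22440

Part 1: f(2) = -2*(47) - 2*(15) = -124; iterating: f(2)=-124, f(3)=154, f(4)=-60, f(5)=-188, f(6)=496, f(7)=-616, f(8)=240, f(9)=752, f(10)=-1984; answer -1984
Part 2: A1 = -1984; c = 4; total draws C(7,2) = 21; favorable C(4,2) = 6; P = 2/7; answer 2/7
Part 3: A2 = 2/7; threaded value p + q = 9; m = -28; cross terms: (-9*5 - 11*-25)=230, (11*37 - -28*5)=547, (-28*-25 - -9*37)=1033; twice the area = |1810| = 1810; area = 905; boundary points = 10 + 1 + 1 = 12; strictly interior points = area - boundary/2 + 1 = 900; answer 900
Part 4: A3 = 900; d = 8952; 8952 = 2^3 * 3 * 373; sigma = (1 + 2 + 4 + 8) * (1 + 3) * (1 + 373) = 15 * 4 * 374 = 22440; answer 22440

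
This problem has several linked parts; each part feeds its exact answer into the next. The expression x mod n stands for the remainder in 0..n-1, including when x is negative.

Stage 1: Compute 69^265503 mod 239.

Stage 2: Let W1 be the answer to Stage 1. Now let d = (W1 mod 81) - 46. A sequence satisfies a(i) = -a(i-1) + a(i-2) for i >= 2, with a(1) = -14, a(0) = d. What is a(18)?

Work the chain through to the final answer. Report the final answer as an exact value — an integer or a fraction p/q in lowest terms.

7430

Stage 1: squarings mod 239: 69^1=69, 69^2=220, 69^4=122, 69^8=66, 69^16=54, 69^32=48, 69^64=153, 69^128=226, 69^256=169, 69^512=120, 69^1024=60, 69^2048=15, 69^4096=225, 69^8192=196, 69^16384=176, 69^32768=145, 69^65536=232, 69^131072=49, 69^262144=11; 69^265503 = 69^1 * 69^2 * 69^4 * 69^8 * 69^16 * 69^256 * 69^1024 * 69^2048 * 69^262144 = 28 (mod 239); answer 28
Stage 2: W1 = 28; d = -18; a(2) = -1*(-14) + 1*(-18) = -4; iterating: a(2)=-4, a(3)=-10, a(4)=6, a(5)=-16, a(6)=22, a(7)=-38, a(8)=60, a(9)=-98, a(10)=158, a(11)=-256, a(12)=414, a(13)=-670, a(14)=1084, a(15)=-1754, a(16)=2838, a(17)=-4592, a(18)=7430; answer 7430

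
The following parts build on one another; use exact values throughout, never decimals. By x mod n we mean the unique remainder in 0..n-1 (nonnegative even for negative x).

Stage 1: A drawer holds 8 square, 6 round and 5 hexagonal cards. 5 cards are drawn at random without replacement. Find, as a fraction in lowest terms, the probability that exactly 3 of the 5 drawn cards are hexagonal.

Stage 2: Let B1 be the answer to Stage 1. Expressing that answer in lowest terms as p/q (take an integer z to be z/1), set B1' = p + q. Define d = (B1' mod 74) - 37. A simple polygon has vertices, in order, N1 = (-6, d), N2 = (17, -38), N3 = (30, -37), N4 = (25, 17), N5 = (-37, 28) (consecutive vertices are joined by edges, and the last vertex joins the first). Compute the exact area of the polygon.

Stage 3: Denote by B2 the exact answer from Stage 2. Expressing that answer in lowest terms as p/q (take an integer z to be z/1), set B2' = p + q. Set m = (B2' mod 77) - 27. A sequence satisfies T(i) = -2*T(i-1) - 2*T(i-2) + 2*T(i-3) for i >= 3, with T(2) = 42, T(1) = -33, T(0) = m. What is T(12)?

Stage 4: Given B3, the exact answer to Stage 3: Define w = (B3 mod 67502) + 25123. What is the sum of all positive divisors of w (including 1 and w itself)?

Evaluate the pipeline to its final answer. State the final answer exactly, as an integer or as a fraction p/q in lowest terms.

Stage 1: total draws C(19,5) = 11628; favorable C(5,3)*C(14,2) = 910; P = 455/5814; answer 455/5814
Stage 2: B1 = 455/5814; threaded value p + q = 6269; d = 16; cross terms: (-6*-38 - 17*16)=-44, (17*-37 - 30*-38)=511, (30*17 - 25*-37)=1435, (25*28 - -37*17)=1329, (-37*16 - -6*28)=-424; twice the area = |2807| = 2807; area = 2807/2; answer 2807/2
Stage 3: B2 = 2807/2; threaded value p + q = 2809; m = 10; T(3) = -2*(42) - 2*(-33) + 2*(10) = 2; iterating: T(3)=2, T(4)=-154, T(5)=388, T(6)=-464, T(7)=-156, T(8)=2016, T(9)=-4648, T(10)=4952, T(11)=3424, T(12)=-26048; answer -26048
Stage 4: B3 = -26048; w = 66577; 66577 = 7 * 9511; sigma = (1 + 7) * (1 + 9511) = 8 * 9512 = 76096; answer 76096

76096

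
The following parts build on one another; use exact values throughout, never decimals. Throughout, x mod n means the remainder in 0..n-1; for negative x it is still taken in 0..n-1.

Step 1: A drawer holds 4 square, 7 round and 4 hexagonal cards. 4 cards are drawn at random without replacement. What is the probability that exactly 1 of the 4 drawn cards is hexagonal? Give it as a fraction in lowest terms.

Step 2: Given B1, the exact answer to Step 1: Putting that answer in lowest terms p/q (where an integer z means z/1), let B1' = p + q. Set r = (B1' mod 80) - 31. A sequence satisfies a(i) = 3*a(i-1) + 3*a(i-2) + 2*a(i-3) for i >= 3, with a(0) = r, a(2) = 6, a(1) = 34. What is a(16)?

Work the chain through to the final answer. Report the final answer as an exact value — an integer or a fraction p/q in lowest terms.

7301000222

Step 1: total draws C(15,4) = 1365; favorable C(4,1)*C(11,3) = 660; P = 44/91; answer 44/91
Step 2: B1 = 44/91; threaded value p + q = 135; r = 24; a(3) = 3*(6) + 3*(34) + 2*(24) = 168; iterating: a(3)=168, a(4)=590, a(5)=2286, a(6)=8964, a(7)=34930, a(8)=136254, a(9)=531480, a(10)=2073062, a(11)=8086134, a(12)=31540548, a(13)=123026170, a(14)=479872422, a(15)=1871776872, a(16)=7301000222; answer 7301000222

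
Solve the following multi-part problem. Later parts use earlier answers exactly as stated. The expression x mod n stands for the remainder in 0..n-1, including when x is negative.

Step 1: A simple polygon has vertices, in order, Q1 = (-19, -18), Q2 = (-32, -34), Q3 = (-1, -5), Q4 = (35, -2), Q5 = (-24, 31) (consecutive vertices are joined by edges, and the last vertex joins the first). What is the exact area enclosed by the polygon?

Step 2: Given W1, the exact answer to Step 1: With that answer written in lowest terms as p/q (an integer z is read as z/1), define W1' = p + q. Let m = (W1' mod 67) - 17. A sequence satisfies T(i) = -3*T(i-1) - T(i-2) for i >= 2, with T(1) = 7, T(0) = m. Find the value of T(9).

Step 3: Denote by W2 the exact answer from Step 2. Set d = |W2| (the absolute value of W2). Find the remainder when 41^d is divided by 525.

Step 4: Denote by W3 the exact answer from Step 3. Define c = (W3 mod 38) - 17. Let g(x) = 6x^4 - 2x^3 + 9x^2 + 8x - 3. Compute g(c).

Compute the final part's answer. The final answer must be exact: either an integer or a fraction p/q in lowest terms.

4182

Step 1: cross terms: (-19*-34 - -32*-18)=70, (-32*-5 - -1*-34)=126, (-1*-2 - 35*-5)=177, (35*31 - -24*-2)=1037, (-24*-18 - -19*31)=1021; twice the area = |2431| = 2431; area = 2431/2; answer 2431/2
Step 2: W1 = 2431/2; threaded value p + q = 2433; m = 4; T(2) = -3*(7) - 1*(4) = -25; iterating: T(2)=-25, T(3)=68, T(4)=-179, T(5)=469, T(6)=-1228, T(7)=3215, T(8)=-8417, T(9)=22036; answer 22036
Step 3: W2 = 22036; d = 22036; squarings mod 525: 41^1=41, 41^2=106, 41^4=211, 41^8=421, 41^16=316, 41^32=106, 41^64=211, 41^128=421, 41^256=316, 41^512=106, 41^1024=211, 41^2048=421, 41^4096=316, 41^8192=106, 41^16384=211; 41^22036 = 41^4 * 41^16 * 41^512 * 41^1024 * 41^4096 * 41^16384 = 316 (mod 525); answer 316
Step 4: W3 = 316; c = -5; 6*(-5)^4 - 2*(-5)^3 + 9*(-5)^2 + 8*(-5)^1 - 3 = (3750) + (250) + (225) + (-40) + (-3) = 4182; answer 4182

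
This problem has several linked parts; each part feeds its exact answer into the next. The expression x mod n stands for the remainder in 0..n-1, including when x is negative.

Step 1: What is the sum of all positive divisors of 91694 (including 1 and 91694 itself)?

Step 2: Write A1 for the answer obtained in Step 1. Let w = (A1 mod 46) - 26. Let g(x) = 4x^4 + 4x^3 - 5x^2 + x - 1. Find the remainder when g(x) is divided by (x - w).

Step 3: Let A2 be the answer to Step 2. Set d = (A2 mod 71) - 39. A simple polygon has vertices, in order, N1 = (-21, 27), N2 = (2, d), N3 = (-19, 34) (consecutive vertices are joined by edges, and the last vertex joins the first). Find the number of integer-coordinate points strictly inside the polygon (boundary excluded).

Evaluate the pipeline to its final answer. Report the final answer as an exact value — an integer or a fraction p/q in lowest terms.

137

Step 1: 91694 = 2 * 19^2 * 127; sigma = (1 + 2) * (1 + 19 + 361) * (1 + 127) = 3 * 381 * 128 = 146304; answer 146304
Step 2: A1 = 146304; w = -2; remainder = value at the root: 4*(-2)^4 + 4*(-2)^3 - 5*(-2)^2 + 1*(-2)^1 - 1 = (64) + (-32) + (-20) + (-2) + (-1) = 9; answer 9
Step 3: A2 = 9; d = -30; cross terms: (-21*-30 - 2*27)=576, (2*34 - -19*-30)=-502, (-19*27 - -21*34)=201; twice the area = |275| = 275; area = 275/2; boundary points = 1 + 1 + 1 = 3; strictly interior points = area - boundary/2 + 1 = 137; answer 137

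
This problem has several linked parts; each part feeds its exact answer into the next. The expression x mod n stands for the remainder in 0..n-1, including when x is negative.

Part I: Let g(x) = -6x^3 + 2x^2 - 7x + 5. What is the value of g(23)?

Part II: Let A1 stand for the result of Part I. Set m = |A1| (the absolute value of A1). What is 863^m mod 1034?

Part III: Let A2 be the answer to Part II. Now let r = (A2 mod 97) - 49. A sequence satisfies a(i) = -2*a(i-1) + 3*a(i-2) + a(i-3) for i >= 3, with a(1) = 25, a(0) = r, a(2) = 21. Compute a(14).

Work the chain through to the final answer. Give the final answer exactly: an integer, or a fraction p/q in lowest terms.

-929364

Part I: -6*(23)^3 + 2*(23)^2 - 7*(23)^1 + 5 = (-73002) + (1058) + (-161) + (5) = -72100; answer -72100
Part II: A1 = -72100; m = 72100; squarings mod 1034: 863^1=863, 863^2=289, 863^4=801, 863^8=521, 863^16=533, 863^32=773, 863^64=911, 863^128=653, 863^256=401, 863^512=531, 863^1024=713, 863^2048=675, 863^4096=665, 863^8192=707, 863^16384=427, 863^32768=345, 863^65536=115; 863^72100 = 863^4 * 863^32 * 863^128 * 863^256 * 863^2048 * 863^4096 * 863^65536 = 441 (mod 1034); answer 441
Part III: A2 = 441; r = 4; a(3) = -2*(21) + 3*(25) + 1*(4) = 37; iterating: a(3)=37, a(4)=14, a(5)=104, a(6)=-129, a(7)=584, a(8)=-1451, a(9)=4525, a(10)=-12819, a(11)=37762, a(12)=-109456, a(13)=319379, a(14)=-929364; answer -929364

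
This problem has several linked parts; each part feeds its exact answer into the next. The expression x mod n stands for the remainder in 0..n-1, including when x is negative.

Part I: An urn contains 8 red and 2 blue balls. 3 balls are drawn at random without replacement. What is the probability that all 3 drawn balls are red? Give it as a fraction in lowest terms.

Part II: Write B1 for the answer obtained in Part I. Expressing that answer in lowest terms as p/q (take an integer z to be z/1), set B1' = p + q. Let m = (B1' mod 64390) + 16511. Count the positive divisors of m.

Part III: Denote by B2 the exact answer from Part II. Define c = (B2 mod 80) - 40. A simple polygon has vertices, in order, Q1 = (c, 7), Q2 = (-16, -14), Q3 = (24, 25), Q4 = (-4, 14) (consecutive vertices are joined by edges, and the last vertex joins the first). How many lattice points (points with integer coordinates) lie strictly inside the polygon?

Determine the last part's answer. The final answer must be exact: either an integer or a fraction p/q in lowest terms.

618

Part I: total draws C(10,3) = 120; favorable C(8,3) = 56; P = 7/15; answer 7/15
Part II: B1 = 7/15; threaded value p + q = 22; m = 16533; 16533 = 3^2 * 11 * 167; number of divisors = (2+1) * (1+1) * (1+1) = 12; answer 12
Part III: B2 = 12; c = -28; cross terms: (-28*-14 - -16*7)=504, (-16*25 - 24*-14)=-64, (24*14 - -4*25)=436, (-4*7 - -28*14)=364; twice the area = |1240| = 1240; area = 620; boundary points = 3 + 1 + 1 + 1 = 6; strictly interior points = area - boundary/2 + 1 = 618; answer 618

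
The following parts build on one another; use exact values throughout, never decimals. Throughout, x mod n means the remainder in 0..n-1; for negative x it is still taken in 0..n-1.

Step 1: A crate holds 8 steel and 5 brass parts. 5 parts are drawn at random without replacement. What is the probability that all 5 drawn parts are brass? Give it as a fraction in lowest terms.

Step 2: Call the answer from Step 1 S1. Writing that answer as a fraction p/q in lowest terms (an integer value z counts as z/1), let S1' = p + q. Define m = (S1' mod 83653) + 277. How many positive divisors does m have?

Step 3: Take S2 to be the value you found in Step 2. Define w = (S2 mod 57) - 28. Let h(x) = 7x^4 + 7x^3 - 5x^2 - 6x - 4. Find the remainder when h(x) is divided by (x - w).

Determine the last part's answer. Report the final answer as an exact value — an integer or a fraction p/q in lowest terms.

2222924

Step 1: total draws C(13,5) = 1287; favorable C(5,5) = 1; P = 1/1287; answer 1/1287
Step 2: S1 = 1/1287; threaded value p + q = 1288; m = 1565; 1565 = 5 * 313; number of divisors = (1+1) * (1+1) = 4; answer 4
Step 3: S2 = 4; w = -24; remainder = value at the root: 7*(-24)^4 + 7*(-24)^3 - 5*(-24)^2 - 6*(-24)^1 - 4 = (2322432) + (-96768) + (-2880) + (144) + (-4) = 2222924; answer 2222924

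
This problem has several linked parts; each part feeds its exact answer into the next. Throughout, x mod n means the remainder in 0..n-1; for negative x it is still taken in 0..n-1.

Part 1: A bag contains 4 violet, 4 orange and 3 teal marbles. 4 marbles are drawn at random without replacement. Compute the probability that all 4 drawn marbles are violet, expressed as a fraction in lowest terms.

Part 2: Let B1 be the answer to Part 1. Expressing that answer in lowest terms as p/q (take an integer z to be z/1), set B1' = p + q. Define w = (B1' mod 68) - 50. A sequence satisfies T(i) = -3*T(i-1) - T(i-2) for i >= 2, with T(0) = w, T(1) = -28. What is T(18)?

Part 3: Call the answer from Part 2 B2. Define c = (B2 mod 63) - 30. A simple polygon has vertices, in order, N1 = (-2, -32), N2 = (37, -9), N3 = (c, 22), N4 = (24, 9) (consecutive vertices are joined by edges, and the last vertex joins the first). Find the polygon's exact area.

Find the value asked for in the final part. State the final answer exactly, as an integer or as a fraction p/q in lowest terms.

585

Part 1: total draws C(11,4) = 330; favorable C(4,4) = 1; P = 1/330; answer 1/330
Part 2: B1 = 1/330; threaded value p + q = 331; w = 9; T(2) = -3*(-28) - 1*(9) = 75; iterating: T(2)=75, T(3)=-197, T(4)=516, T(5)=-1351, T(6)=3537, T(7)=-9260, T(8)=24243, T(9)=-63469, T(10)=166164, T(11)=-435023, T(12)=1138905, T(13)=-2981692, T(14)=7806171, T(15)=-20436821, T(16)=53504292, T(17)=-140076055, T(18)=366723873; answer 366723873
Part 3: B2 = 366723873; c = 24; cross terms: (-2*-9 - 37*-32)=1202, (37*22 - 24*-9)=1030, (24*9 - 24*22)=-312, (24*-32 - -2*9)=-750; twice the area = |1170| = 1170; area = 585; answer 585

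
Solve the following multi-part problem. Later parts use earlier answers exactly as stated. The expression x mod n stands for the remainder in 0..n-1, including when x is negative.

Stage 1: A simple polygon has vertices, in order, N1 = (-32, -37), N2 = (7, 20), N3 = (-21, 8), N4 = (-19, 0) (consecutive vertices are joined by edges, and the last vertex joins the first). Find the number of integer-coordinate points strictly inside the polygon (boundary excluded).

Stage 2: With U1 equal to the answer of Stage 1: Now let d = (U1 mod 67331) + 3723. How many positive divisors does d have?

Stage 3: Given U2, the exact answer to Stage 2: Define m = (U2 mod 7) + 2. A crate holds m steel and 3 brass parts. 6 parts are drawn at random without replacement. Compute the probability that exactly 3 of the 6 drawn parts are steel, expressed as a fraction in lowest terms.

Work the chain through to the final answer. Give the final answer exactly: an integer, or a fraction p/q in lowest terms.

Stage 1: cross terms: (-32*20 - 7*-37)=-381, (7*8 - -21*20)=476, (-21*0 - -19*8)=152, (-19*-37 - -32*0)=703; twice the area = |950| = 950; area = 475; boundary points = 3 + 4 + 2 + 1 = 10; strictly interior points = area - boundary/2 + 1 = 471; answer 471
Stage 2: U1 = 471; d = 4194; 4194 = 2 * 3^2 * 233; number of divisors = (1+1) * (2+1) * (1+1) = 12; answer 12
Stage 3: U2 = 12; m = 7; total draws C(10,6) = 210; favorable C(7,3)*C(3,3) = 35; P = 1/6; answer 1/6

1/6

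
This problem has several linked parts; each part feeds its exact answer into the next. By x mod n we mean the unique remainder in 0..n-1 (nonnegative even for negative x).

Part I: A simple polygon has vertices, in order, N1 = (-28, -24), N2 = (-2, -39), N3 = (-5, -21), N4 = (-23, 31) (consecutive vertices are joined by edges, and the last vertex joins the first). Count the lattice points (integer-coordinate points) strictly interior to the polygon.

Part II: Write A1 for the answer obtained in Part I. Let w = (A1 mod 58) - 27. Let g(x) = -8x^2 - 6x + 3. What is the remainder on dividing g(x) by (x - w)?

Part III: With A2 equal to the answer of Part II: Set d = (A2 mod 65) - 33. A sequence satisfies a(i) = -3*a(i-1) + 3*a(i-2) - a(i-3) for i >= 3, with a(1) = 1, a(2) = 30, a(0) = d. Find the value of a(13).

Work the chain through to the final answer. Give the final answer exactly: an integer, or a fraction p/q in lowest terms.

Part I: cross terms: (-28*-39 - -2*-24)=1044, (-2*-21 - -5*-39)=-153, (-5*31 - -23*-21)=-638, (-23*-24 - -28*31)=1420; twice the area = |1673| = 1673; area = 1673/2; boundary points = 1 + 3 + 2 + 5 = 11; strictly interior points = area - boundary/2 + 1 = 832; answer 832
Part II: A1 = 832; w = -7; remainder = value at the root: -8*(-7)^2 - 6*(-7)^1 + 3 = (-392) + (42) + (3) = -347; answer -347
Part III: A2 = -347; d = 10; a(3) = -3*(30) + 3*(1) - 1*(10) = -97; iterating: a(3)=-97, a(4)=380, a(5)=-1461, a(6)=5620, a(7)=-21623, a(8)=83190, a(9)=-320059, a(10)=1231370, a(11)=-4737477, a(12)=18226600, a(13)=-70123601; answer -70123601

-70123601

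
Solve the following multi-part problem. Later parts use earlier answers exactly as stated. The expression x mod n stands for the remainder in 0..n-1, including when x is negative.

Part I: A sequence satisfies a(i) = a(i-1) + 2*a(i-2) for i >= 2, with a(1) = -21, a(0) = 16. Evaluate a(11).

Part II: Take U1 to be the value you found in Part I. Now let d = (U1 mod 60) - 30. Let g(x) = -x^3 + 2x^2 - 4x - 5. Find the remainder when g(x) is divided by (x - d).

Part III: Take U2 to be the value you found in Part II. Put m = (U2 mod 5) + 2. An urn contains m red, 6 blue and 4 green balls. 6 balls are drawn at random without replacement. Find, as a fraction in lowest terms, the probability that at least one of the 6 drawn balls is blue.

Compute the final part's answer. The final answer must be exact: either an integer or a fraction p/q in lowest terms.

Part I: a(2) = 1*(-21) + 2*(16) = 11; iterating: a(2)=11, a(3)=-31, a(4)=-9, a(5)=-71, a(6)=-89, a(7)=-231, a(8)=-409, a(9)=-871, a(10)=-1689, a(11)=-3431; answer -3431
Part II: U1 = -3431; d = 19; remainder = value at the root: -1*(19)^3 + 2*(19)^2 - 4*(19)^1 - 5 = (-6859) + (722) + (-76) + (-5) = -6218; answer -6218
Part III: U2 = -6218; m = 4; total draws C(14,6) = 3003; complement C(8,6) = 28; favorable 3003 - 28 = 2975; P = 425/429; answer 425/429

425/429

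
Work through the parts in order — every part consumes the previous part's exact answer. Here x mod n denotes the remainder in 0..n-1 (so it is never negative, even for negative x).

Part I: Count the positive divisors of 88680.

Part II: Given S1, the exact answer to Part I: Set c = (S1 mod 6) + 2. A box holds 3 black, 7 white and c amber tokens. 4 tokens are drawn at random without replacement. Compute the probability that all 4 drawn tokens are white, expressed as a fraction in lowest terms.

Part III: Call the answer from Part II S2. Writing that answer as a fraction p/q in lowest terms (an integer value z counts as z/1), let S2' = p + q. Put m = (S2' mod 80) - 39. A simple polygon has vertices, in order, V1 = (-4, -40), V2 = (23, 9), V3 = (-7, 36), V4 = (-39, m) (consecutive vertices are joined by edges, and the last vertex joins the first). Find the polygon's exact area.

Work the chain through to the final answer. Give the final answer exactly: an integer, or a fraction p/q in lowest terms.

Part I: 88680 = 2^3 * 3 * 5 * 739; number of divisors = (3+1) * (1+1) * (1+1) * (1+1) = 32; answer 32
Part II: S1 = 32; c = 4; total draws C(14,4) = 1001; favorable C(7,4) = 35; P = 5/143; answer 5/143
Part III: S2 = 5/143; threaded value p + q = 148; m = 29; cross terms: (-4*9 - 23*-40)=884, (23*36 - -7*9)=891, (-7*29 - -39*36)=1201, (-39*-40 - -4*29)=1676; twice the area = |4652| = 4652; area = 2326; answer 2326

2326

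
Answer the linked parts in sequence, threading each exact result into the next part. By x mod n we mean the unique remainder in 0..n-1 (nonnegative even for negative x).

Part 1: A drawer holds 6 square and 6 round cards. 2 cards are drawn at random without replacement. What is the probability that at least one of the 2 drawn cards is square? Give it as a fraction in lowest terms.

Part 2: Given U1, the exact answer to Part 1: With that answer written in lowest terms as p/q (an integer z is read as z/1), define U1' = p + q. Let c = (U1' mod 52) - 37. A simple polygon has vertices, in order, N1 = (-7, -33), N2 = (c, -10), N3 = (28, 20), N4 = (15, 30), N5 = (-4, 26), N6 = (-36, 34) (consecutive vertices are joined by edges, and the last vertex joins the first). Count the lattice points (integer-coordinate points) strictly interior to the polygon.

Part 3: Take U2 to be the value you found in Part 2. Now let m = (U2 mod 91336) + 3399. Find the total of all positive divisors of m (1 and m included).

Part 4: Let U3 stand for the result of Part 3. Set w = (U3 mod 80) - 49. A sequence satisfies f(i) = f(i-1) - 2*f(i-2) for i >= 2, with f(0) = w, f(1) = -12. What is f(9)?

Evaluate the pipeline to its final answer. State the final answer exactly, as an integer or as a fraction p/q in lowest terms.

246

Part 1: total draws C(12,2) = 66; complement C(6,2) = 15; favorable 66 - 15 = 51; P = 17/22; answer 17/22
Part 2: U1 = 17/22; threaded value p + q = 39; c = 2; cross terms: (-7*-10 - 2*-33)=136, (2*20 - 28*-10)=320, (28*30 - 15*20)=540, (15*26 - -4*30)=510, (-4*34 - -36*26)=800, (-36*-33 - -7*34)=1426; twice the area = |3732| = 3732; area = 1866; boundary points = 1 + 2 + 1 + 1 + 8 + 1 = 14; strictly interior points = area - boundary/2 + 1 = 1860; answer 1860
Part 3: U2 = 1860; m = 5259; 5259 = 3 * 1753; sigma = (1 + 3) * (1 + 1753) = 4 * 1754 = 7016; answer 7016
Part 4: U3 = 7016; w = 7; f(2) = 1*(-12) - 2*(7) = -26; iterating: f(2)=-26, f(3)=-2, f(4)=50, f(5)=54, f(6)=-46, f(7)=-154, f(8)=-62, f(9)=246; answer 246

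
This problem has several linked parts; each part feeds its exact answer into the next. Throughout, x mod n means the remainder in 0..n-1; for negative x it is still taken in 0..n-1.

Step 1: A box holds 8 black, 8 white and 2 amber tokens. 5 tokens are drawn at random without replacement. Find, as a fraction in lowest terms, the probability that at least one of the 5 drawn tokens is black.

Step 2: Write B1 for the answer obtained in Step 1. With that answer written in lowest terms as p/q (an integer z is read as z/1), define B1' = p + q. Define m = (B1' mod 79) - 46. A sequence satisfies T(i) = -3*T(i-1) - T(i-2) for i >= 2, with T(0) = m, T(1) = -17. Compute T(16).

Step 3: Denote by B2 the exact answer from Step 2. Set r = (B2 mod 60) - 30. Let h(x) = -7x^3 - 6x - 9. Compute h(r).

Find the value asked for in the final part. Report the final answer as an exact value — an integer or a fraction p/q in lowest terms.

Step 1: total draws C(18,5) = 8568; complement C(10,5) = 252; favorable 8568 - 252 = 8316; P = 33/34; answer 33/34
Step 2: B1 = 33/34; threaded value p + q = 67; m = 21; T(2) = -3*(-17) - 1*(21) = 30; iterating: T(2)=30, T(3)=-73, T(4)=189, T(5)=-494, T(6)=1293, T(7)=-3385, T(8)=8862, T(9)=-23201, T(10)=60741, T(11)=-159022, T(12)=416325, T(13)=-1089953, T(14)=2853534, T(15)=-7470649, T(16)=19558413; answer 19558413
Step 3: B2 = 19558413; r = 3; -7*(3)^3 - 6*(3)^1 - 9 = (-189) + (-18) + (-9) = -216; answer -216

-216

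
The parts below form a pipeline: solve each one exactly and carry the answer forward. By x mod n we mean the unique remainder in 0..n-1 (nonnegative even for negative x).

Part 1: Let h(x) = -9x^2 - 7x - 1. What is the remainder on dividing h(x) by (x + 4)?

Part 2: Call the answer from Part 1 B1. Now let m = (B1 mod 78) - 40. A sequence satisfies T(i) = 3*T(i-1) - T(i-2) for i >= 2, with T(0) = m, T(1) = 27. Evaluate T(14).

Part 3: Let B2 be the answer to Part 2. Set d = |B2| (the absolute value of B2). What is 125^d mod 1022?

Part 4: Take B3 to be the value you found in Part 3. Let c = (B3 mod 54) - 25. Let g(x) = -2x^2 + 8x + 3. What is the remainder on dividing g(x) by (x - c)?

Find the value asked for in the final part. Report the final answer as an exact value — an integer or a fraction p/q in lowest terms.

Part 1: remainder = value at the root: -9*(-4)^2 - 7*(-4)^1 - 1 = (-144) + (28) + (-1) = -117; answer -117
Part 2: B1 = -117; m = -1; T(2) = 3*(27) - 1*(-1) = 82; iterating: T(2)=82, T(3)=219, T(4)=575, T(5)=1506, T(6)=3943, T(7)=10323, T(8)=27026, T(9)=70755, T(10)=185239, T(11)=484962, T(12)=1269647, T(13)=3323979, T(14)=8702290; answer 8702290
Part 3: B2 = 8702290; d = 8702290; squarings mod 1022: 125^1=125, 125^2=295, 125^4=155, 125^8=519, 125^16=575, 125^32=519, 125^64=575, 125^128=519, 125^256=575, 125^512=519, 125^1024=575, 125^2048=519, 125^4096=575, 125^8192=519, 125^16384=575, 125^32768=519, 125^65536=575, 125^131072=519, 125^262144=575, 125^524288=519, 125^1048576=575, 125^2097152=519, 125^4194304=575, 125^8388608=519; 125^8702290 = 125^2 * 125^16 * 125^64 * 125^256 * 125^2048 * 125^16384 * 125^32768 * 125^262144 * 125^8388608 = 827 (mod 1022); answer 827
Part 4: B3 = 827; c = -8; remainder = value at the root: -2*(-8)^2 + 8*(-8)^1 + 3 = (-128) + (-64) + (3) = -189; answer -189

-189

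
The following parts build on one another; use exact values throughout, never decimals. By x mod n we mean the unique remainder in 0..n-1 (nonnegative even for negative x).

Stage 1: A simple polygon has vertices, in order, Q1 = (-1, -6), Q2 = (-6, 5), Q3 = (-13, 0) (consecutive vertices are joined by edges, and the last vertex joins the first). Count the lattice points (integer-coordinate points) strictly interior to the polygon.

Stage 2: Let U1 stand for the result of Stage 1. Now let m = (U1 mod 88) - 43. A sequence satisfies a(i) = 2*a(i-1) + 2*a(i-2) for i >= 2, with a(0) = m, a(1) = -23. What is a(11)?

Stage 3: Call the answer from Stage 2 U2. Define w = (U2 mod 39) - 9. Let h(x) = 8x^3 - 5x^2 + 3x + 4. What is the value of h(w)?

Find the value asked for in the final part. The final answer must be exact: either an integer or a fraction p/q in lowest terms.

Stage 1: cross terms: (-1*5 - -6*-6)=-41, (-6*0 - -13*5)=65, (-13*-6 - -1*0)=78; twice the area = |102| = 102; area = 51; boundary points = 1 + 1 + 6 = 8; strictly interior points = area - boundary/2 + 1 = 48; answer 48
Stage 2: U1 = 48; m = 5; a(2) = 2*(-23) + 2*(5) = -36; iterating: a(2)=-36, a(3)=-118, a(4)=-308, a(5)=-852, a(6)=-2320, a(7)=-6344, a(8)=-17328, a(9)=-47344, a(10)=-129344, a(11)=-353376; answer -353376
Stage 3: U2 = -353376; w = -6; 8*(-6)^3 - 5*(-6)^2 + 3*(-6)^1 + 4 = (-1728) + (-180) + (-18) + (4) = -1922; answer -1922

-1922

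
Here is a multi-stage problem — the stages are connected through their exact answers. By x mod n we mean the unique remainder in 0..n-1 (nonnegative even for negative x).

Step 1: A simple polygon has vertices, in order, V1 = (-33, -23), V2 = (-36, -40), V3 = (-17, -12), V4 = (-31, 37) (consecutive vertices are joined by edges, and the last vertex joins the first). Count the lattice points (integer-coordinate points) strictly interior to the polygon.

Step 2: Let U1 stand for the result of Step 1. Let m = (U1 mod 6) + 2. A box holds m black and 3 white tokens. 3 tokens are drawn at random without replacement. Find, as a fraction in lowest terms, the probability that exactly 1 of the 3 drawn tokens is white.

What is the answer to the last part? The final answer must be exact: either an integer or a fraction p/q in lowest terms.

Step 1: cross terms: (-33*-40 - -36*-23)=492, (-36*-12 - -17*-40)=-248, (-17*37 - -31*-12)=-1001, (-31*-23 - -33*37)=1934; twice the area = |1177| = 1177; area = 1177/2; boundary points = 1 + 1 + 7 + 2 = 11; strictly interior points = area - boundary/2 + 1 = 584; answer 584
Step 2: U1 = 584; m = 4; total draws C(7,3) = 35; favorable C(3,1)*C(4,2) = 18; P = 18/35; answer 18/35

18/35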